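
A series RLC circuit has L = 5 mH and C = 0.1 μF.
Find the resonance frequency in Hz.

Step 1 — Resonance condition Im(Z)=0 gives ω₀ = 1/√(LC).
Step 2 — ω₀ = 1/√(0.005·1e-07) = 4.472e+04 rad/s.
Step 3 — f₀ = ω₀/(2π) = 7118 Hz.

f₀ = 7118 Hz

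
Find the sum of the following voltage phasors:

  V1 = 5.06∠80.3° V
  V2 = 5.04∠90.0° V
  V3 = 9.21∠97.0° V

Step 1 — Convert each phasor to rectangular form:
  V1 = 5.06·(cos(80.3°) + j·sin(80.3°)) = 0.8526 + j4.988 V
  V2 = 5.04·(cos(90.0°) + j·sin(90.0°)) = 0 + j5.04 V
  V3 = 9.21·(cos(97.0°) + j·sin(97.0°)) = -1.122 + j9.141 V
Step 2 — Sum components: V_total = -0.2699 + j19.17 V.
Step 3 — Convert to polar: |V_total| = 19.17 V, ∠V_total = 90.8°.

V_total = 19.17∠90.8° V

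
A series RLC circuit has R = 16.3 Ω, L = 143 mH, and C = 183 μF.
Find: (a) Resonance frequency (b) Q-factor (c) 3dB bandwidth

Step 1 — Resonance condition Im(Z)=0 gives ω₀ = 1/√(LC).
Step 2 — ω₀ = 1/√(0.143·0.000183) = 195.5 rad/s.
Step 3 — f₀ = ω₀/(2π) = 31.11 Hz.
Step 4 — Series Q: Q = ω₀L/R = 195.5·0.143/16.3 = 1.715.
Step 5 — 3dB bandwidth: Δω = ω₀/Q = 114 rad/s; BW = Δω/(2π) = 18.14 Hz.

(a) f₀ = 31.11 Hz  (b) Q = 1.715  (c) BW = 18.14 Hz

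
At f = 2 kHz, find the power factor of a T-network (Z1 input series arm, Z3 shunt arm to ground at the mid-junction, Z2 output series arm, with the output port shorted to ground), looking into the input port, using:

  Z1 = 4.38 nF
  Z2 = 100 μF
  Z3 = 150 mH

Step 1 — Angular frequency: ω = 2π·f = 2π·2000 = 1.257e+04 rad/s.
Step 2 — Component impedances:
  Z1: Z = 1/(jωC) = -j/(ω·C) = 0 - j1.817e+04 Ω
  Z2: Z = 1/(jωC) = -j/(ω·C) = 0 - j0.7958 Ω
  Z3: Z = jωL = j·1.257e+04·0.15 = 0 + j1885 Ω
Step 3 — With the output port shorted to ground, the output series arm Z2 runs from the junction to ground; the shunt arm Z3 also runs from the junction to ground. They appear in parallel: Z3 || Z2 = 0 - j0.7961 Ω.
Step 4 — Series with input arm Z1: Z_in = Z1 + (Z3 || Z2) = 0 - j1.817e+04 Ω = 1.817e+04∠-90.0° Ω.
Step 5 — Power factor: PF = cos(φ) = Re(Z)/|Z| = 0/1.817e+04 = 0.
Step 6 — Type: Im(Z) = -1.817e+04 ⇒ leading (phase φ = -90.0°).

PF = 0 (leading, φ = -90.0°)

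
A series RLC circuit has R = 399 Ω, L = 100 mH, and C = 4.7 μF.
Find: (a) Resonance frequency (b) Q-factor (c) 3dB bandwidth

Step 1 — Resonance: ω₀ = 1/√(LC) = 1/√(0.1·4.7e-06) = 1459 rad/s.
Step 2 — f₀ = ω₀/(2π) = 232.2 Hz.
Step 3 — Series Q: Q = ω₀L/R = 1459·0.1/399 = 0.3656.
Step 4 — Bandwidth: Δω = ω₀/Q = 3990 rad/s; BW = Δω/(2π) = 635 Hz.

(a) f₀ = 232.2 Hz  (b) Q = 0.3656  (c) BW = 635 Hz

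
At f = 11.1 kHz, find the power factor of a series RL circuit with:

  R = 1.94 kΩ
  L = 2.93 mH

Step 1 — Angular frequency: ω = 2π·f = 2π·1.11e+04 = 6.974e+04 rad/s.
Step 2 — Component impedances:
  R: Z = R = 1940 Ω
  L: Z = jωL = j·6.974e+04·0.00293 = 0 + j204.3 Ω
Step 3 — Series combination: Z_total = R + L = 1940 + j204.3 Ω = 1951∠6.0° Ω.
Step 4 — Power factor: PF = cos(φ) = Re(Z)/|Z| = 1940/1950.7 = 0.9945.
Step 5 — Type: Im(Z) = 204.3 ⇒ lagging (phase φ = 6.0°).

PF = 0.9945 (lagging, φ = 6.0°)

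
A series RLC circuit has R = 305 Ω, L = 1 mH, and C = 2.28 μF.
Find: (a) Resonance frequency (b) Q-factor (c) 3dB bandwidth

Step 1 — Resonance: ω₀ = 1/√(LC) = 1/√(0.001·2.28e-06) = 2.094e+04 rad/s.
Step 2 — f₀ = ω₀/(2π) = 3333 Hz.
Step 3 — Series Q: Q = ω₀L/R = 2.094e+04·0.001/305 = 0.06866.
Step 4 — Bandwidth: Δω = ω₀/Q = 3.05e+05 rad/s; BW = Δω/(2π) = 4.854e+04 Hz.

(a) f₀ = 3333 Hz  (b) Q = 0.06866  (c) BW = 4.854e+04 Hz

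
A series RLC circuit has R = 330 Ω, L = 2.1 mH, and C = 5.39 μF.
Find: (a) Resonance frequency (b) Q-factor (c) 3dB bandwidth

Step 1 — Resonance condition Im(Z)=0 gives ω₀ = 1/√(LC).
Step 2 — ω₀ = 1/√(0.0021·5.39e-06) = 9399 rad/s.
Step 3 — f₀ = ω₀/(2π) = 1496 Hz.
Step 4 — Series Q: Q = ω₀L/R = 9399·0.0021/330 = 0.05981.
Step 5 — 3dB bandwidth: Δω = ω₀/Q = 1.571e+05 rad/s; BW = Δω/(2π) = 2.501e+04 Hz.

(a) f₀ = 1496 Hz  (b) Q = 0.05981  (c) BW = 2.501e+04 Hz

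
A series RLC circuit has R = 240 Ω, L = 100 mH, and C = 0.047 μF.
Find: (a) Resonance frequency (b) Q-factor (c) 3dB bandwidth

Step 1 — Resonance: ω₀ = 1/√(LC) = 1/√(0.1·4.7e-08) = 1.459e+04 rad/s.
Step 2 — f₀ = ω₀/(2π) = 2322 Hz.
Step 3 — Series Q: Q = ω₀L/R = 1.459e+04·0.1/240 = 6.078.
Step 4 — Bandwidth: Δω = ω₀/Q = 2400 rad/s; BW = Δω/(2π) = 382 Hz.

(a) f₀ = 2322 Hz  (b) Q = 6.078  (c) BW = 382 Hz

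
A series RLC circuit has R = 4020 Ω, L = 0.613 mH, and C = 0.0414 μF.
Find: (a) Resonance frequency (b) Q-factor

Step 1 — Resonance condition Im(Z)=0 gives ω₀ = 1/√(LC).
Step 2 — ω₀ = 1/√(0.000613·4.14e-08) = 1.985e+05 rad/s.
Step 3 — f₀ = ω₀/(2π) = 3.159e+04 Hz.
Step 4 — Series Q: Q = ω₀L/R = 1.985e+05·0.000613/4020 = 0.03027.

(a) f₀ = 3.159e+04 Hz  (b) Q = 0.03027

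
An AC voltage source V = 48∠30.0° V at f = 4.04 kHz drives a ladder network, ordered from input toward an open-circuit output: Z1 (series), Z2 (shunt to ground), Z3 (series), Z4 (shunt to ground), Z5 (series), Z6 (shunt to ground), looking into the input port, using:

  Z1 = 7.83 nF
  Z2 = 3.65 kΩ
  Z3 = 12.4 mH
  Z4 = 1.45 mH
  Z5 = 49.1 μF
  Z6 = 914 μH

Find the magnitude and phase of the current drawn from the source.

Step 1 — Angular frequency: ω = 2π·f = 2π·4040 = 2.538e+04 rad/s.
Step 2 — Component impedances:
  Z1: Z = 1/(jωC) = -j/(ω·C) = 0 - j5031 Ω
  Z2: Z = R = 3650 Ω
  Z3: Z = jωL = j·2.538e+04·0.0124 = 0 + j314.8 Ω
  Z4: Z = jωL = j·2.538e+04·0.00145 = 0 + j36.81 Ω
  Z5: Z = 1/(jωC) = -j/(ω·C) = 0 - j0.8023 Ω
  Z6: Z = jωL = j·2.538e+04·0.000914 = 0 + j23.2 Ω
Step 3 — Ladder network (open output): work backward from the far end, alternating series and parallel combinations. Z_in = 29.36 - j4705 Ω = 4705∠-89.6° Ω.
Step 4 — Source phasor: V = 48∠30.0° V = 41.57 + j24 V.
Step 5 — Ohm's law: I = V / Z_total = (41.57 + j24) / (29.36 - j4705) = -0.005045 + j0.008866 A.
Step 6 — Convert to polar: |I| = 0.0102 A, ∠I = 119.6°.

I = 0.0102∠119.6° A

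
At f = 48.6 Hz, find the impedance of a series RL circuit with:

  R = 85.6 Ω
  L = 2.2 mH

Step 1 — Angular frequency: ω = 2π·f = 2π·48.6 = 305.4 rad/s.
Step 2 — Component impedances:
  R: Z = R = 85.6 Ω
  L: Z = jωL = j·305.4·0.0022 = 0 + j0.6718 Ω
Step 3 — Series combination: Z_total = R + L = 85.6 + j0.6718 Ω = 85.6∠0.4° Ω.

Z = 85.6 + j0.6718 Ω = 85.6∠0.4° Ω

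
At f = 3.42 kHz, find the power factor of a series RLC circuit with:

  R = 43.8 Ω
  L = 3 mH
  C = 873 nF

Step 1 — Angular frequency: ω = 2π·f = 2π·3420 = 2.149e+04 rad/s.
Step 2 — Component impedances:
  R: Z = R = 43.8 Ω
  L: Z = jωL = j·2.149e+04·0.003 = 0 + j64.47 Ω
  C: Z = 1/(jωC) = -j/(ω·C) = 0 - j53.31 Ω
Step 3 — Series combination: Z_total = R + L + C = 43.8 + j11.16 Ω = 45.2∠14.3° Ω.
Step 4 — Power factor: PF = cos(φ) = Re(Z)/|Z| = 43.8/45.2 = 0.969.
Step 5 — Type: Im(Z) = 11.16 ⇒ lagging (phase φ = 14.3°).

PF = 0.969 (lagging, φ = 14.3°)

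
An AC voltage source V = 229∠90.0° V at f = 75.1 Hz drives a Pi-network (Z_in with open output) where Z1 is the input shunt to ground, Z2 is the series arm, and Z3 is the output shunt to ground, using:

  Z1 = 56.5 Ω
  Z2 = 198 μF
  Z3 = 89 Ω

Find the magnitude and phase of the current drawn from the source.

Step 1 — Angular frequency: ω = 2π·f = 2π·75.1 = 471.9 rad/s.
Step 2 — Component impedances:
  Z1: Z = R = 56.5 Ω
  Z2: Z = 1/(jωC) = -j/(ω·C) = 0 - j10.7 Ω
  Z3: Z = R = 89 Ω
Step 3 — With open output, the series arm Z2 and the output shunt Z3 appear in series to ground: Z2 + Z3 = 89 - j10.7 Ω.
Step 4 — Parallel with input shunt Z1: Z_in = Z1 || (Z2 + Z3) = 34.68 - j1.605 Ω = 34.72∠-2.7° Ω.
Step 5 — Source phasor: V = 229∠90.0° V = 0 + j229 V.
Step 6 — Ohm's law: I = V / Z_total = (0 + j229) / (34.68 - j1.605) = -0.305 + j6.589 A.
Step 7 — Convert to polar: |I| = 6.597 A, ∠I = 92.7°.

I = 6.597∠92.7° A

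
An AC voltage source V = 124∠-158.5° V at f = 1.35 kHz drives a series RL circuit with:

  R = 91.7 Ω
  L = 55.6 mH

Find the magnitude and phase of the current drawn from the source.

Step 1 — Angular frequency: ω = 2π·f = 2π·1350 = 8482 rad/s.
Step 2 — Component impedances:
  R: Z = R = 91.7 Ω
  L: Z = jωL = j·8482·0.0556 = 0 + j471.6 Ω
Step 3 — Series combination: Z_total = R + L = 91.7 + j471.6 Ω = 480.4∠79.0° Ω.
Step 4 — Source phasor: V = 124∠-158.5° V = -115.4 - j45.45 V.
Step 5 — Ohm's law: I = V / Z_total = (-115.4 - j45.45) / (91.7 + j471.6) = -0.1387 + j0.2177 A.
Step 6 — Convert to polar: |I| = 0.2581 A, ∠I = 122.5°.

I = 0.2581∠122.5° A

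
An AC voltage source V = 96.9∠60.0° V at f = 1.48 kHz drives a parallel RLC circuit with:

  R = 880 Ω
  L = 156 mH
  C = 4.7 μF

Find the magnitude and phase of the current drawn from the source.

Step 1 — Angular frequency: ω = 2π·f = 2π·1480 = 9299 rad/s.
Step 2 — Component impedances:
  R: Z = R = 880 Ω
  L: Z = jωL = j·9299·0.156 = 0 + j1451 Ω
  C: Z = 1/(jωC) = -j/(ω·C) = 0 - j22.88 Ω
Step 3 — Parallel combination: 1/Z_total = 1/R + 1/L + 1/C; Z_total = 0.6137 - j23.23 Ω = 23.24∠-88.5° Ω.
Step 4 — Source phasor: V = 96.9∠60.0° V = 48.45 + j83.92 V.
Step 5 — Ohm's law: I = V / Z_total = (48.45 + j83.92) / (0.6137 - j23.23) = -3.555 + j2.18 A.
Step 6 — Convert to polar: |I| = 4.17 A, ∠I = 148.5°.

I = 4.17∠148.5° A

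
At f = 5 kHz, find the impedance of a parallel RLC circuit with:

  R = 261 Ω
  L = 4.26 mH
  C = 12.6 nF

Step 1 — Angular frequency: ω = 2π·f = 2π·5000 = 3.142e+04 rad/s.
Step 2 — Component impedances:
  R: Z = R = 261 Ω
  L: Z = jωL = j·3.142e+04·0.00426 = 0 + j133.8 Ω
  C: Z = 1/(jωC) = -j/(ω·C) = 0 - j2526 Ω
Step 3 — Parallel combination: 1/Z_total = 1/R + 1/L + 1/C; Z_total = 59.17 + j109.3 Ω = 124.3∠61.6° Ω.

Z = 59.17 + j109.3 Ω = 124.3∠61.6° Ω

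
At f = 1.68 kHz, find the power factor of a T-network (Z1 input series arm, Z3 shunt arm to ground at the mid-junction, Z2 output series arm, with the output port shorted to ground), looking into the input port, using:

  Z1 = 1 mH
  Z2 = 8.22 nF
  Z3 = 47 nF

Step 1 — Angular frequency: ω = 2π·f = 2π·1680 = 1.056e+04 rad/s.
Step 2 — Component impedances:
  Z1: Z = jωL = j·1.056e+04·0.001 = 0 + j10.56 Ω
  Z2: Z = 1/(jωC) = -j/(ω·C) = 0 - j1.152e+04 Ω
  Z3: Z = 1/(jωC) = -j/(ω·C) = 0 - j2016 Ω
Step 3 — With the output port shorted to ground, the output series arm Z2 runs from the junction to ground; the shunt arm Z3 also runs from the junction to ground. They appear in parallel: Z3 || Z2 = 0 - j1716 Ω.
Step 4 — Series with input arm Z1: Z_in = Z1 + (Z3 || Z2) = 0 - j1705 Ω = 1705∠-90.0° Ω.
Step 5 — Power factor: PF = cos(φ) = Re(Z)/|Z| = 0/1705 = 0.
Step 6 — Type: Im(Z) = -1705 ⇒ leading (phase φ = -90.0°).

PF = 0 (leading, φ = -90.0°)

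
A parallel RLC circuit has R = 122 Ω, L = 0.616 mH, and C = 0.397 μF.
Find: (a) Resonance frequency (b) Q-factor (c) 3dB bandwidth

Step 1 — Resonance: ω₀ = 1/√(LC) = 1/√(0.000616·3.97e-07) = 6.395e+04 rad/s.
Step 2 — f₀ = ω₀/(2π) = 1.018e+04 Hz.
Step 3 — Parallel Q: Q = R/(ω₀L) = 122/(6.395e+04·0.000616) = 3.097.
Step 4 — Bandwidth: Δω = ω₀/Q = 2.065e+04 rad/s; BW = Δω/(2π) = 3286 Hz.

(a) f₀ = 1.018e+04 Hz  (b) Q = 3.097  (c) BW = 3286 Hz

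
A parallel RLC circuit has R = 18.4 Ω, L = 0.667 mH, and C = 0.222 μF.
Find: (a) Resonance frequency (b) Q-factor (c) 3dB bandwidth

Step 1 — Resonance: ω₀ = 1/√(LC) = 1/√(0.000667·2.22e-07) = 8.218e+04 rad/s.
Step 2 — f₀ = ω₀/(2π) = 1.308e+04 Hz.
Step 3 — Parallel Q: Q = R/(ω₀L) = 18.4/(8.218e+04·0.000667) = 0.3357.
Step 4 — Bandwidth: Δω = ω₀/Q = 2.448e+05 rad/s; BW = Δω/(2π) = 3.896e+04 Hz.

(a) f₀ = 1.308e+04 Hz  (b) Q = 0.3357  (c) BW = 3.896e+04 Hz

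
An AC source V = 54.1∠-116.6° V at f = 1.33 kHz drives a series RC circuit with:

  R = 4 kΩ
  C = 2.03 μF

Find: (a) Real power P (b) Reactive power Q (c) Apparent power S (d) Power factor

Step 1 — Angular frequency: ω = 2π·f = 2π·1330 = 8357 rad/s.
Step 2 — Component impedances:
  R: Z = R = 4000 Ω
  C: Z = 1/(jωC) = -j/(ω·C) = 0 - j58.95 Ω
Step 3 — Series combination: Z_total = R + C = 4000 - j58.95 Ω = 4000∠-0.8° Ω.
Step 4 — Source phasor: V = 54.1∠-116.6° V = -24.22 - j48.37 V.
Step 5 — Current: I = V / Z = -0.005876 - j0.01218 A = 0.01352∠-115.8° A.
Step 6 — Complex power: S = V·I* = 0.7315 - j0.01078 VA.
Step 7 — Real power: P = Re(S) = 0.7315 W.
Step 8 — Reactive power: Q = Im(S) = -0.01078 VAR.
Step 9 — Apparent power: |S| = 0.7316 VA.
Step 10 — Power factor: PF = P/|S| = 0.9999 (leading).

(a) P = 0.7315 W  (b) Q = -0.01078 VAR  (c) S = 0.7316 VA  (d) PF = 0.9999 (leading)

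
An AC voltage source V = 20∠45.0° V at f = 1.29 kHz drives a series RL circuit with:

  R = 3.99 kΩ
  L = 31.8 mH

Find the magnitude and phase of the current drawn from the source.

Step 1 — Angular frequency: ω = 2π·f = 2π·1290 = 8105 rad/s.
Step 2 — Component impedances:
  R: Z = R = 3990 Ω
  L: Z = jωL = j·8105·0.0318 = 0 + j257.7 Ω
Step 3 — Series combination: Z_total = R + L = 3990 + j257.7 Ω = 3998∠3.7° Ω.
Step 4 — Source phasor: V = 20∠45.0° V = 14.14 + j14.14 V.
Step 5 — Ohm's law: I = V / Z_total = (14.14 + j14.14) / (3990 + j257.7) = 0.003758 + j0.003302 A.
Step 6 — Convert to polar: |I| = 0.005002 A, ∠I = 41.3°.

I = 0.005002∠41.3° A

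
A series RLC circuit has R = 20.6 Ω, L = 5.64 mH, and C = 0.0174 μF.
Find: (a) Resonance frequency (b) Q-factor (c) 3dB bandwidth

Step 1 — Resonance condition Im(Z)=0 gives ω₀ = 1/√(LC).
Step 2 — ω₀ = 1/√(0.00564·1.74e-08) = 1.009e+05 rad/s.
Step 3 — f₀ = ω₀/(2π) = 1.607e+04 Hz.
Step 4 — Series Q: Q = ω₀L/R = 1.009e+05·0.00564/20.6 = 27.64.
Step 5 — 3dB bandwidth: Δω = ω₀/Q = 3652 rad/s; BW = Δω/(2π) = 581.3 Hz.

(a) f₀ = 1.607e+04 Hz  (b) Q = 27.64  (c) BW = 581.3 Hz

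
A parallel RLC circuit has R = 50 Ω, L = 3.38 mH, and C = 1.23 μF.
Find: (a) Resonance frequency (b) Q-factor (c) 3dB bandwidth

Step 1 — Resonance: ω₀ = 1/√(LC) = 1/√(0.00338·1.23e-06) = 1.551e+04 rad/s.
Step 2 — f₀ = ω₀/(2π) = 2468 Hz.
Step 3 — Parallel Q: Q = R/(ω₀L) = 50/(1.551e+04·0.00338) = 0.9538.
Step 4 — Bandwidth: Δω = ω₀/Q = 1.626e+04 rad/s; BW = Δω/(2π) = 2588 Hz.

(a) f₀ = 2468 Hz  (b) Q = 0.9538  (c) BW = 2588 Hz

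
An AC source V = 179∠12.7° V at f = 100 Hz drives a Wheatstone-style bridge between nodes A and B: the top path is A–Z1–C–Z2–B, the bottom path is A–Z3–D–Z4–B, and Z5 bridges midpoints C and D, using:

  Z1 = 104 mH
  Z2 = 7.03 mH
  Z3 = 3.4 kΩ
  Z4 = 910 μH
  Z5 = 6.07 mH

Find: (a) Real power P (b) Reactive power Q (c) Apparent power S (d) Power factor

Step 1 — Angular frequency: ω = 2π·f = 2π·100 = 628.3 rad/s.
Step 2 — Component impedances:
  Z1: Z = jωL = j·628.3·0.104 = 0 + j65.35 Ω
  Z2: Z = jωL = j·628.3·0.00703 = 0 + j4.417 Ω
  Z3: Z = R = 3400 Ω
  Z4: Z = jωL = j·628.3·0.00091 = 0 + j0.5718 Ω
  Z5: Z = jωL = j·628.3·0.00607 = 0 + j3.814 Ω
Step 3 — Bridge requires nodal analysis (the Z5 bridge couples midpoints C and D, so the two paths cannot be reduced to a simple series/parallel combination). Setting node B to ground and injecting 1 A at node A, the 3-node admittance system at A, C, D solves to V_A = Z_AB = 1.33 + j67.52 Ω = 67.53∠88.9° Ω.
Step 4 — Source phasor: V = 179∠12.7° V = 174.6 + j39.35 V.
Step 5 — Current: I = V / Z = 0.6335 - j2.574 A = 2.651∠-76.2° A.
Step 6 — Complex power: S = V·I* = 9.344 + j474.4 VA.
Step 7 — Real power: P = Re(S) = 9.344 W.
Step 8 — Reactive power: Q = Im(S) = 474.4 VAR.
Step 9 — Apparent power: |S| = 474.5 VA.
Step 10 — Power factor: PF = P/|S| = 0.01969 (lagging).

(a) P = 9.344 W  (b) Q = 474.4 VAR  (c) S = 474.5 VA  (d) PF = 0.01969 (lagging)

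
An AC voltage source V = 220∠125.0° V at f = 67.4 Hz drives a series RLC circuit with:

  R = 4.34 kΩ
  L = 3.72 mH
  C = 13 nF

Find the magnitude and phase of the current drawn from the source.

Step 1 — Angular frequency: ω = 2π·f = 2π·67.4 = 423.5 rad/s.
Step 2 — Component impedances:
  R: Z = R = 4340 Ω
  L: Z = jωL = j·423.5·0.00372 = 0 + j1.575 Ω
  C: Z = 1/(jωC) = -j/(ω·C) = 0 - j1.816e+05 Ω
Step 3 — Series combination: Z_total = R + L + C = 4340 - j1.816e+05 Ω = 1.817e+05∠-88.6° Ω.
Step 4 — Source phasor: V = 220∠125.0° V = -126.2 + j180.2 V.
Step 5 — Ohm's law: I = V / Z_total = (-126.2 + j180.2) / (4340 - j1.816e+05) = -0.001008 - j0.0006706 A.
Step 6 — Convert to polar: |I| = 0.001211 A, ∠I = -146.4°.

I = 0.001211∠-146.4° A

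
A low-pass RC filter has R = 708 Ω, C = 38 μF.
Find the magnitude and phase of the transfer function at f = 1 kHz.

Step 1 — Angular frequency: ω = 2π·1000 = 6283 rad/s.
Step 2 — Transfer function: H(jω) = 1/(1 + jωRC).
Step 3 — Denominator: 1 + jωRC = 1 + j·6283·708·3.8e-05 = 1 + j169.
Step 4 — H = 3.499e-05 - j0.005915.
Step 5 — Magnitude: |H| = 0.005916 (-44.6 dB); phase: φ = -89.7°.

|H| = 0.005916 (-44.6 dB), φ = -89.7°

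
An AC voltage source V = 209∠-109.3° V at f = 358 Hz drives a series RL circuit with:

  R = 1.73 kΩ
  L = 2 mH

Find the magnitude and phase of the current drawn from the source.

Step 1 — Angular frequency: ω = 2π·f = 2π·358 = 2249 rad/s.
Step 2 — Component impedances:
  R: Z = R = 1730 Ω
  L: Z = jωL = j·2249·0.002 = 0 + j4.499 Ω
Step 3 — Series combination: Z_total = R + L = 1730 + j4.499 Ω = 1730∠0.1° Ω.
Step 4 — Source phasor: V = 209∠-109.3° V = -69.08 - j197.3 V.
Step 5 — Ohm's law: I = V / Z_total = (-69.08 - j197.3) / (1730 + j4.499) = -0.04023 - j0.1139 A.
Step 6 — Convert to polar: |I| = 0.1208 A, ∠I = -109.4°.

I = 0.1208∠-109.4° A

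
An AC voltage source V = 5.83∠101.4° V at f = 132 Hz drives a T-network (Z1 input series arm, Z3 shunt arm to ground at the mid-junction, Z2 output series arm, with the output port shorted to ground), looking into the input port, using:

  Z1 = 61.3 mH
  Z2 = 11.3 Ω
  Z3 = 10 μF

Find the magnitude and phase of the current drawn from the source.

Step 1 — Angular frequency: ω = 2π·f = 2π·132 = 829.4 rad/s.
Step 2 — Component impedances:
  Z1: Z = jωL = j·829.4·0.0613 = 0 + j50.84 Ω
  Z2: Z = R = 11.3 Ω
  Z3: Z = 1/(jωC) = -j/(ω·C) = 0 - j120.6 Ω
Step 3 — With the output port shorted to ground, the output series arm Z2 runs from the junction to ground; the shunt arm Z3 also runs from the junction to ground. They appear in parallel: Z3 || Z2 = 11.2 - j1.05 Ω.
Step 4 — Series with input arm Z1: Z_in = Z1 + (Z3 || Z2) = 11.2 + j49.79 Ω = 51.04∠77.3° Ω.
Step 5 — Source phasor: V = 5.83∠101.4° V = -1.152 + j5.715 V.
Step 6 — Ohm's law: I = V / Z_total = (-1.152 + j5.715) / (11.2 + j49.79) = 0.1043 + j0.04661 A.
Step 7 — Convert to polar: |I| = 0.1142 A, ∠I = 24.1°.

I = 0.1142∠24.1° A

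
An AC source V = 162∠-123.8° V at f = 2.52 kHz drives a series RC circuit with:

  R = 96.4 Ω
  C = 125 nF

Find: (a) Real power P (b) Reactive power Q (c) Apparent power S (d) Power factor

Step 1 — Angular frequency: ω = 2π·f = 2π·2520 = 1.583e+04 rad/s.
Step 2 — Component impedances:
  R: Z = R = 96.4 Ω
  C: Z = 1/(jωC) = -j/(ω·C) = 0 - j505.3 Ω
Step 3 — Series combination: Z_total = R + C = 96.4 - j505.3 Ω = 514.4∠-79.2° Ω.
Step 4 — Source phasor: V = 162∠-123.8° V = -90.12 - j134.6 V.
Step 5 — Current: I = V / Z = 0.2242 - j0.2212 A = 0.3149∠-44.6° A.
Step 6 — Complex power: S = V·I* = 9.562 - j50.12 VA.
Step 7 — Real power: P = Re(S) = 9.562 W.
Step 8 — Reactive power: Q = Im(S) = -50.12 VAR.
Step 9 — Apparent power: |S| = 51.02 VA.
Step 10 — Power factor: PF = P/|S| = 0.1874 (leading).

(a) P = 9.562 W  (b) Q = -50.12 VAR  (c) S = 51.02 VA  (d) PF = 0.1874 (leading)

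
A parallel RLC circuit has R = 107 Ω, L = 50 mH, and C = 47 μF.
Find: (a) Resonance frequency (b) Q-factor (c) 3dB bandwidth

Step 1 — Resonance: ω₀ = 1/√(LC) = 1/√(0.05·4.7e-05) = 652.3 rad/s.
Step 2 — f₀ = ω₀/(2π) = 103.8 Hz.
Step 3 — Parallel Q: Q = R/(ω₀L) = 107/(652.3·0.05) = 3.281.
Step 4 — Bandwidth: Δω = ω₀/Q = 198.8 rad/s; BW = Δω/(2π) = 31.65 Hz.

(a) f₀ = 103.8 Hz  (b) Q = 3.281  (c) BW = 31.65 Hz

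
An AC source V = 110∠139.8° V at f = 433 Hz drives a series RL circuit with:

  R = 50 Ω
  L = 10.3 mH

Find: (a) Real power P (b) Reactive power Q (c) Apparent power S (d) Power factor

Step 1 — Angular frequency: ω = 2π·f = 2π·433 = 2721 rad/s.
Step 2 — Component impedances:
  R: Z = R = 50 Ω
  L: Z = jωL = j·2721·0.0103 = 0 + j28.02 Ω
Step 3 — Series combination: Z_total = R + L = 50 + j28.02 Ω = 57.32∠29.3° Ω.
Step 4 — Source phasor: V = 110∠139.8° V = -84.02 + j71 V.
Step 5 — Current: I = V / Z = -0.6731 + j1.797 A = 1.919∠110.5° A.
Step 6 — Complex power: S = V·I* = 184.2 + j103.2 VA.
Step 7 — Real power: P = Re(S) = 184.2 W.
Step 8 — Reactive power: Q = Im(S) = 103.2 VAR.
Step 9 — Apparent power: |S| = 211.1 VA.
Step 10 — Power factor: PF = P/|S| = 0.8723 (lagging).

(a) P = 184.2 W  (b) Q = 103.2 VAR  (c) S = 211.1 VA  (d) PF = 0.8723 (lagging)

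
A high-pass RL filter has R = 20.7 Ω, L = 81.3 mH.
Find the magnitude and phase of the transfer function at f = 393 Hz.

Step 1 — Angular frequency: ω = 2π·393 = 2469 rad/s.
Step 2 — Transfer function: H(jω) = jωL/(R + jωL).
Step 3 — Numerator jωL = j·200.8; denominator R + jωL = 20.7 + j200.8.
Step 4 — H = 0.9895 + j0.102.
Step 5 — Magnitude: |H| = 0.9947 (-0.0 dB); phase: φ = 5.9°.

|H| = 0.9947 (-0.0 dB), φ = 5.9°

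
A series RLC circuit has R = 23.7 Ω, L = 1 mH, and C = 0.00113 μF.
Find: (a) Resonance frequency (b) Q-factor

Step 1 — Resonance condition Im(Z)=0 gives ω₀ = 1/√(LC).
Step 2 — ω₀ = 1/√(0.001·1.13e-09) = 9.407e+05 rad/s.
Step 3 — f₀ = ω₀/(2π) = 1.497e+05 Hz.
Step 4 — Series Q: Q = ω₀L/R = 9.407e+05·0.001/23.7 = 39.69.

(a) f₀ = 1.497e+05 Hz  (b) Q = 39.69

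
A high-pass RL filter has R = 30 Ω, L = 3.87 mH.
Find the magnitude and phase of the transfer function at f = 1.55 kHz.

Step 1 — Angular frequency: ω = 2π·1550 = 9739 rad/s.
Step 2 — Transfer function: H(jω) = jωL/(R + jωL).
Step 3 — Numerator jωL = j·37.69; denominator R + jωL = 30 + j37.69.
Step 4 — H = 0.6122 + j0.4873.
Step 5 — Magnitude: |H| = 0.7824 (-2.1 dB); phase: φ = 38.5°.

|H| = 0.7824 (-2.1 dB), φ = 38.5°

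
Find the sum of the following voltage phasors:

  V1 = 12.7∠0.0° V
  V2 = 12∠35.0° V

Step 1 — Convert each phasor to rectangular form:
  V1 = 12.7·(cos(0.0°) + j·sin(0.0°)) = 12.7 V
  V2 = 12·(cos(35.0°) + j·sin(35.0°)) = 9.83 + j6.883 V
Step 2 — Sum components: V_total = 22.53 + j6.883 V.
Step 3 — Convert to polar: |V_total| = 23.56 V, ∠V_total = 17.0°.

V_total = 23.56∠17.0° V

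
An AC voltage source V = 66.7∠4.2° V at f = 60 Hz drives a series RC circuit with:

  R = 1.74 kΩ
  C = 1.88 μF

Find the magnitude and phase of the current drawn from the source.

Step 1 — Angular frequency: ω = 2π·f = 2π·60 = 377 rad/s.
Step 2 — Component impedances:
  R: Z = R = 1740 Ω
  C: Z = 1/(jωC) = -j/(ω·C) = 0 - j1411 Ω
Step 3 — Series combination: Z_total = R + C = 1740 - j1411 Ω = 2240∠-39.0° Ω.
Step 4 — Source phasor: V = 66.7∠4.2° V = 66.52 + j4.885 V.
Step 5 — Ohm's law: I = V / Z_total = (66.52 + j4.885) / (1740 - j1411) = 0.02169 + j0.0204 A.
Step 6 — Convert to polar: |I| = 0.02977 A, ∠I = 43.2°.

I = 0.02977∠43.2° A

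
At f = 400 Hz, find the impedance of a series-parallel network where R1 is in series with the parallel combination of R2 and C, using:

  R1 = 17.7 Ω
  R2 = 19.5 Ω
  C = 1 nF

Step 1 — Angular frequency: ω = 2π·f = 2π·400 = 2513 rad/s.
Step 2 — Component impedances:
  R1: Z = R = 17.7 Ω
  R2: Z = R = 19.5 Ω
  C: Z = 1/(jωC) = -j/(ω·C) = 0 - j3.979e+05 Ω
Step 3 — Parallel branch: R2 || C = 1/(1/R2 + 1/C) = 19.5 - j0.0009557 Ω.
Step 4 — Series with R1: Z_total = R1 + (R2 || C) = 37.2 - j0.0009557 Ω = 37.2∠-0.0° Ω.

Z = 37.2 - j0.0009557 Ω = 37.2∠-0.0° Ω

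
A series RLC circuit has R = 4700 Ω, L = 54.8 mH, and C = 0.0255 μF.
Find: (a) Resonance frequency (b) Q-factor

Step 1 — Resonance condition Im(Z)=0 gives ω₀ = 1/√(LC).
Step 2 — ω₀ = 1/√(0.0548·2.55e-08) = 2.675e+04 rad/s.
Step 3 — f₀ = ω₀/(2π) = 4258 Hz.
Step 4 — Series Q: Q = ω₀L/R = 2.675e+04·0.0548/4700 = 0.3119.

(a) f₀ = 4258 Hz  (b) Q = 0.3119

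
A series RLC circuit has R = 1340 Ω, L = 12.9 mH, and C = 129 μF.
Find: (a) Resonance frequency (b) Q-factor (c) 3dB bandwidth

Step 1 — Resonance: ω₀ = 1/√(LC) = 1/√(0.0129·0.000129) = 775.2 rad/s.
Step 2 — f₀ = ω₀/(2π) = 123.4 Hz.
Step 3 — Series Q: Q = ω₀L/R = 775.2·0.0129/1340 = 0.007463.
Step 4 — Bandwidth: Δω = ω₀/Q = 1.039e+05 rad/s; BW = Δω/(2π) = 1.653e+04 Hz.

(a) f₀ = 123.4 Hz  (b) Q = 0.007463  (c) BW = 1.653e+04 Hz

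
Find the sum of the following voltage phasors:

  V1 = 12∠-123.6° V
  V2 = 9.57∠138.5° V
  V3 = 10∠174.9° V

Step 1 — Convert each phasor to rectangular form:
  V1 = 12·(cos(-123.6°) + j·sin(-123.6°)) = -6.641 - j9.995 V
  V2 = 9.57·(cos(138.5°) + j·sin(138.5°)) = -7.168 + j6.341 V
  V3 = 10·(cos(174.9°) + j·sin(174.9°)) = -9.96 + j0.8889 V
Step 2 — Sum components: V_total = -23.77 - j2.765 V.
Step 3 — Convert to polar: |V_total| = 23.93 V, ∠V_total = -173.4°.

V_total = 23.93∠-173.4° V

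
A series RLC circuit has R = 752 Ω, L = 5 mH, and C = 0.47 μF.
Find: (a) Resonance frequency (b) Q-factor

Step 1 — Resonance condition Im(Z)=0 gives ω₀ = 1/√(LC).
Step 2 — ω₀ = 1/√(0.005·4.7e-07) = 2.063e+04 rad/s.
Step 3 — f₀ = ω₀/(2π) = 3283 Hz.
Step 4 — Series Q: Q = ω₀L/R = 2.063e+04·0.005/752 = 0.1372.

(a) f₀ = 3283 Hz  (b) Q = 0.1372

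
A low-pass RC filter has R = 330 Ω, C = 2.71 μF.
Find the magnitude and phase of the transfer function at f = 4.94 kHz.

Step 1 — Angular frequency: ω = 2π·4940 = 3.104e+04 rad/s.
Step 2 — Transfer function: H(jω) = 1/(1 + jωRC).
Step 3 — Denominator: 1 + jωRC = 1 + j·3.104e+04·330·2.71e-06 = 1 + j27.76.
Step 4 — H = 0.001296 - j0.03598.
Step 5 — Magnitude: |H| = 0.036 (-28.9 dB); phase: φ = -87.9°.

|H| = 0.036 (-28.9 dB), φ = -87.9°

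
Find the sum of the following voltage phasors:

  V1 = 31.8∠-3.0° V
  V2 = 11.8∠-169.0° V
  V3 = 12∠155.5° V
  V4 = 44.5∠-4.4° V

Step 1 — Convert each phasor to rectangular form:
  V1 = 31.8·(cos(-3.0°) + j·sin(-3.0°)) = 31.76 - j1.664 V
  V2 = 11.8·(cos(-169.0°) + j·sin(-169.0°)) = -11.58 - j2.252 V
  V3 = 12·(cos(155.5°) + j·sin(155.5°)) = -10.92 + j4.976 V
  V4 = 44.5·(cos(-4.4°) + j·sin(-4.4°)) = 44.37 - j3.414 V
Step 2 — Sum components: V_total = 53.62 - j2.354 V.
Step 3 — Convert to polar: |V_total| = 53.67 V, ∠V_total = -2.5°.

V_total = 53.67∠-2.5° V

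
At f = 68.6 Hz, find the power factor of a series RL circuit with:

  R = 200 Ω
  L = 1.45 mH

Step 1 — Angular frequency: ω = 2π·f = 2π·68.6 = 431 rad/s.
Step 2 — Component impedances:
  R: Z = R = 200 Ω
  L: Z = jωL = j·431·0.00145 = 0 + j0.625 Ω
Step 3 — Series combination: Z_total = R + L = 200 + j0.625 Ω = 200∠0.2° Ω.
Step 4 — Power factor: PF = cos(φ) = Re(Z)/|Z| = 200/200 = 1.
Step 5 — Type: Im(Z) = 0.625 ⇒ lagging (phase φ = 0.2°).

PF = 1 (lagging, φ = 0.2°)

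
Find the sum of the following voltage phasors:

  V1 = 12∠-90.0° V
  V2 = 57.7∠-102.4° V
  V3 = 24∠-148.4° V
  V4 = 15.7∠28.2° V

Step 1 — Convert each phasor to rectangular form:
  V1 = 12·(cos(-90.0°) + j·sin(-90.0°)) = 0 - j12 V
  V2 = 57.7·(cos(-102.4°) + j·sin(-102.4°)) = -12.39 - j56.35 V
  V3 = 24·(cos(-148.4°) + j·sin(-148.4°)) = -20.44 - j12.58 V
  V4 = 15.7·(cos(28.2°) + j·sin(28.2°)) = 13.84 + j7.419 V
Step 2 — Sum components: V_total = -19 - j73.51 V.
Step 3 — Convert to polar: |V_total| = 75.93 V, ∠V_total = -104.5°.

V_total = 75.93∠-104.5° V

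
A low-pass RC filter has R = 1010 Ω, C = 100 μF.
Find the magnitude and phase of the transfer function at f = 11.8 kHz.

Step 1 — Angular frequency: ω = 2π·1.18e+04 = 7.414e+04 rad/s.
Step 2 — Transfer function: H(jω) = 1/(1 + jωRC).
Step 3 — Denominator: 1 + jωRC = 1 + j·7.414e+04·1010·0.0001 = 1 + j7488.
Step 4 — H = 1.783e-08 - j0.0001335.
Step 5 — Magnitude: |H| = 0.0001335 (-77.5 dB); phase: φ = -90.0°.

|H| = 0.0001335 (-77.5 dB), φ = -90.0°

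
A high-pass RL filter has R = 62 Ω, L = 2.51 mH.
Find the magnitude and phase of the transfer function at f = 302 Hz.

Step 1 — Angular frequency: ω = 2π·302 = 1898 rad/s.
Step 2 — Transfer function: H(jω) = jωL/(R + jωL).
Step 3 — Numerator jωL = j·4.763; denominator R + jωL = 62 + j4.763.
Step 4 — H = 0.005867 + j0.07637.
Step 5 — Magnitude: |H| = 0.07659 (-22.3 dB); phase: φ = 85.6°.

|H| = 0.07659 (-22.3 dB), φ = 85.6°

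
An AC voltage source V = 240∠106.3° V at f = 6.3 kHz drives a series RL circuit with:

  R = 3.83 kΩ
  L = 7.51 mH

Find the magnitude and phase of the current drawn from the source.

Step 1 — Angular frequency: ω = 2π·f = 2π·6300 = 3.958e+04 rad/s.
Step 2 — Component impedances:
  R: Z = R = 3830 Ω
  L: Z = jωL = j·3.958e+04·0.00751 = 0 + j297.3 Ω
Step 3 — Series combination: Z_total = R + L = 3830 + j297.3 Ω = 3842∠4.4° Ω.
Step 4 — Source phasor: V = 240∠106.3° V = -67.36 + j230.4 V.
Step 5 — Ohm's law: I = V / Z_total = (-67.36 + j230.4) / (3830 + j297.3) = -0.01284 + j0.06114 A.
Step 6 — Convert to polar: |I| = 0.06248 A, ∠I = 101.9°.

I = 0.06248∠101.9° A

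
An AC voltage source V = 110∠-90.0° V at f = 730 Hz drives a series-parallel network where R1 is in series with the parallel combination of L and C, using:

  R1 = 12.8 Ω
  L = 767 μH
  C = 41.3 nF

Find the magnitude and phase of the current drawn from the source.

Step 1 — Angular frequency: ω = 2π·f = 2π·730 = 4587 rad/s.
Step 2 — Component impedances:
  R1: Z = R = 12.8 Ω
  L: Z = jωL = j·4587·0.000767 = 0 + j3.518 Ω
  C: Z = 1/(jωC) = -j/(ω·C) = 0 - j5279 Ω
Step 3 — Parallel branch: L || C = 1/(1/L + 1/C) = 0 + j3.52 Ω.
Step 4 — Series with R1: Z_total = R1 + (L || C) = 12.8 + j3.52 Ω = 13.28∠15.4° Ω.
Step 5 — Source phasor: V = 110∠-90.0° V = 0 - j110 V.
Step 6 — Ohm's law: I = V / Z_total = (0 - j110) / (12.8 + j3.52) = -2.197 - j7.989 A.
Step 7 — Convert to polar: |I| = 8.286 A, ∠I = -105.4°.

I = 8.286∠-105.4° A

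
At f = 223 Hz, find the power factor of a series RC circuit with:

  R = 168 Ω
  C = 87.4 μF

Step 1 — Angular frequency: ω = 2π·f = 2π·223 = 1401 rad/s.
Step 2 — Component impedances:
  R: Z = R = 168 Ω
  C: Z = 1/(jωC) = -j/(ω·C) = 0 - j8.166 Ω
Step 3 — Series combination: Z_total = R + C = 168 - j8.166 Ω = 168.2∠-2.8° Ω.
Step 4 — Power factor: PF = cos(φ) = Re(Z)/|Z| = 168/168.2 = 0.9988.
Step 5 — Type: Im(Z) = -8.166 ⇒ leading (phase φ = -2.8°).

PF = 0.9988 (leading, φ = -2.8°)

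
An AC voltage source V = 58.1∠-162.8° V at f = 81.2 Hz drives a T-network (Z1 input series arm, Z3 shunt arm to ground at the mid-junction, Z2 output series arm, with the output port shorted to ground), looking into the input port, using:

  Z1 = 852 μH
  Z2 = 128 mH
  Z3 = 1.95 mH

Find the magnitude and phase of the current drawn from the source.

Step 1 — Angular frequency: ω = 2π·f = 2π·81.2 = 510.2 rad/s.
Step 2 — Component impedances:
  Z1: Z = jωL = j·510.2·0.000852 = 0 + j0.4347 Ω
  Z2: Z = jωL = j·510.2·0.128 = 0 + j65.3 Ω
  Z3: Z = jωL = j·510.2·0.00195 = 0 + j0.9949 Ω
Step 3 — With the output port shorted to ground, the output series arm Z2 runs from the junction to ground; the shunt arm Z3 also runs from the junction to ground. They appear in parallel: Z3 || Z2 = 0 + j0.98 Ω.
Step 4 — Series with input arm Z1: Z_in = Z1 + (Z3 || Z2) = 0 + j1.415 Ω = 1.415∠90.0° Ω.
Step 5 — Source phasor: V = 58.1∠-162.8° V = -55.5 - j17.18 V.
Step 6 — Ohm's law: I = V / Z_total = (-55.5 - j17.18) / (0 + j1.415) = -12.14 + j39.23 A.
Step 7 — Convert to polar: |I| = 41.07 A, ∠I = 107.2°.

I = 41.07∠107.2° A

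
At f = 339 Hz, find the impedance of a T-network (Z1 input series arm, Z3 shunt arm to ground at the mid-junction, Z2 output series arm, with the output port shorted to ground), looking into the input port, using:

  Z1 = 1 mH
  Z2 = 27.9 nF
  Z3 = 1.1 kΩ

Step 1 — Angular frequency: ω = 2π·f = 2π·339 = 2130 rad/s.
Step 2 — Component impedances:
  Z1: Z = jωL = j·2130·0.001 = 0 + j2.13 Ω
  Z2: Z = 1/(jωC) = -j/(ω·C) = 0 - j1.683e+04 Ω
  Z3: Z = R = 1100 Ω
Step 3 — With the output port shorted to ground, the output series arm Z2 runs from the junction to ground; the shunt arm Z3 also runs from the junction to ground. They appear in parallel: Z3 || Z2 = 1095 - j71.6 Ω.
Step 4 — Series with input arm Z1: Z_in = Z1 + (Z3 || Z2) = 1095 - j69.47 Ω = 1098∠-3.6° Ω.

Z = 1095 - j69.47 Ω = 1098∠-3.6° Ω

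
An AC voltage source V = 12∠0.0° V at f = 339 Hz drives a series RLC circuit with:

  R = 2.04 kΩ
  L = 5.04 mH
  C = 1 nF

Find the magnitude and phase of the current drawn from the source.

Step 1 — Angular frequency: ω = 2π·f = 2π·339 = 2130 rad/s.
Step 2 — Component impedances:
  R: Z = R = 2040 Ω
  L: Z = jωL = j·2130·0.00504 = 0 + j10.74 Ω
  C: Z = 1/(jωC) = -j/(ω·C) = 0 - j4.695e+05 Ω
Step 3 — Series combination: Z_total = R + L + C = 2040 - j4.695e+05 Ω = 4.695e+05∠-89.8° Ω.
Step 4 — Source phasor: V = 12∠0.0° V = 12 V.
Step 5 — Ohm's law: I = V / Z_total = (12) / (2040 - j4.695e+05) = 1.111e-07 + j2.556e-05 A.
Step 6 — Convert to polar: |I| = 2.556e-05 A, ∠I = 89.8°.

I = 2.556e-05∠89.8° A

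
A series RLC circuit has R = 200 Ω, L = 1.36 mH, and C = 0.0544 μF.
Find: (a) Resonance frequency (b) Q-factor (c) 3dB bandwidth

Step 1 — Resonance condition Im(Z)=0 gives ω₀ = 1/√(LC).
Step 2 — ω₀ = 1/√(0.00136·5.44e-08) = 1.163e+05 rad/s.
Step 3 — f₀ = ω₀/(2π) = 1.85e+04 Hz.
Step 4 — Series Q: Q = ω₀L/R = 1.163e+05·0.00136/200 = 0.7906.
Step 5 — 3dB bandwidth: Δω = ω₀/Q = 1.471e+05 rad/s; BW = Δω/(2π) = 2.341e+04 Hz.

(a) f₀ = 1.85e+04 Hz  (b) Q = 0.7906  (c) BW = 2.341e+04 Hz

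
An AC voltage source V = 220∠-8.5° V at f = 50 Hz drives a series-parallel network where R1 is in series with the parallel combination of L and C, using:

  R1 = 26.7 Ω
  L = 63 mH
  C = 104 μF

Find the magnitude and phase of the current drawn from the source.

Step 1 — Angular frequency: ω = 2π·f = 2π·50 = 314.2 rad/s.
Step 2 — Component impedances:
  R1: Z = R = 26.7 Ω
  L: Z = jωL = j·314.2·0.063 = 0 + j19.79 Ω
  C: Z = 1/(jωC) = -j/(ω·C) = 0 - j30.61 Ω
Step 3 — Parallel branch: L || C = 1/(1/L + 1/C) = 0 + j56.01 Ω.
Step 4 — Series with R1: Z_total = R1 + (L || C) = 26.7 + j56.01 Ω = 62.05∠64.5° Ω.
Step 5 — Source phasor: V = 220∠-8.5° V = 217.6 - j32.52 V.
Step 6 — Ohm's law: I = V / Z_total = (217.6 - j32.52) / (26.7 + j56.01) = 1.036 - j3.391 A.
Step 7 — Convert to polar: |I| = 3.545 A, ∠I = -73.0°.

I = 3.545∠-73.0° A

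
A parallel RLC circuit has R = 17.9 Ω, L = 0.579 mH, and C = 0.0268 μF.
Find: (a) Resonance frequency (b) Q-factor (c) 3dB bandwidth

Step 1 — Resonance: ω₀ = 1/√(LC) = 1/√(0.000579·2.68e-08) = 2.539e+05 rad/s.
Step 2 — f₀ = ω₀/(2π) = 4.04e+04 Hz.
Step 3 — Parallel Q: Q = R/(ω₀L) = 17.9/(2.539e+05·0.000579) = 0.1218.
Step 4 — Bandwidth: Δω = ω₀/Q = 2.085e+06 rad/s; BW = Δω/(2π) = 3.318e+05 Hz.

(a) f₀ = 4.04e+04 Hz  (b) Q = 0.1218  (c) BW = 3.318e+05 Hz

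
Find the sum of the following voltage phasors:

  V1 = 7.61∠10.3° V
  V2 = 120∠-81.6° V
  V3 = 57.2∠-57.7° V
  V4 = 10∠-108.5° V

Step 1 — Convert each phasor to rectangular form:
  V1 = 7.61·(cos(10.3°) + j·sin(10.3°)) = 7.487 + j1.361 V
  V2 = 120·(cos(-81.6°) + j·sin(-81.6°)) = 17.53 - j118.7 V
  V3 = 57.2·(cos(-57.7°) + j·sin(-57.7°)) = 30.56 - j48.35 V
  V4 = 10·(cos(-108.5°) + j·sin(-108.5°)) = -3.173 - j9.483 V
Step 2 — Sum components: V_total = 52.41 - j175.2 V.
Step 3 — Convert to polar: |V_total| = 182.9 V, ∠V_total = -73.3°.

V_total = 182.9∠-73.3° V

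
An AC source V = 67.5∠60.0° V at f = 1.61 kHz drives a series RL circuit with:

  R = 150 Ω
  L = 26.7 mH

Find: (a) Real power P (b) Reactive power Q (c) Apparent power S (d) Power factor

Step 1 — Angular frequency: ω = 2π·f = 2π·1610 = 1.012e+04 rad/s.
Step 2 — Component impedances:
  R: Z = R = 150 Ω
  L: Z = jωL = j·1.012e+04·0.0267 = 0 + j270.1 Ω
Step 3 — Series combination: Z_total = R + L = 150 + j270.1 Ω = 309∠61.0° Ω.
Step 4 — Source phasor: V = 67.5∠60.0° V = 33.75 + j58.46 V.
Step 5 — Current: I = V / Z = 0.2185 - j0.003638 A = 0.2185∠-1.0° A.
Step 6 — Complex power: S = V·I* = 7.16 + j12.89 VA.
Step 7 — Real power: P = Re(S) = 7.16 W.
Step 8 — Reactive power: Q = Im(S) = 12.89 VAR.
Step 9 — Apparent power: |S| = 14.75 VA.
Step 10 — Power factor: PF = P/|S| = 0.4855 (lagging).

(a) P = 7.16 W  (b) Q = 12.89 VAR  (c) S = 14.75 VA  (d) PF = 0.4855 (lagging)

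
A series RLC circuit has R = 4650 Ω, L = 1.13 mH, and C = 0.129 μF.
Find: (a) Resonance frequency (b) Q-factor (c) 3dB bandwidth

Step 1 — Resonance condition Im(Z)=0 gives ω₀ = 1/√(LC).
Step 2 — ω₀ = 1/√(0.00113·1.29e-07) = 8.283e+04 rad/s.
Step 3 — f₀ = ω₀/(2π) = 1.318e+04 Hz.
Step 4 — Series Q: Q = ω₀L/R = 8.283e+04·0.00113/4650 = 0.02013.
Step 5 — 3dB bandwidth: Δω = ω₀/Q = 4.115e+06 rad/s; BW = Δω/(2π) = 6.549e+05 Hz.

(a) f₀ = 1.318e+04 Hz  (b) Q = 0.02013  (c) BW = 6.549e+05 Hz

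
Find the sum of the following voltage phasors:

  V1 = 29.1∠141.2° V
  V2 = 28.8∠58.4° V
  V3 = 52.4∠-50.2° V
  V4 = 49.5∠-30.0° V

Step 1 — Convert each phasor to rectangular form:
  V1 = 29.1·(cos(141.2°) + j·sin(141.2°)) = -22.68 + j18.23 V
  V2 = 28.8·(cos(58.4°) + j·sin(58.4°)) = 15.09 + j24.53 V
  V3 = 52.4·(cos(-50.2°) + j·sin(-50.2°)) = 33.54 - j40.26 V
  V4 = 49.5·(cos(-30.0°) + j·sin(-30.0°)) = 42.87 - j24.75 V
Step 2 — Sum components: V_total = 68.82 - j22.24 V.
Step 3 — Convert to polar: |V_total| = 72.33 V, ∠V_total = -17.9°.

V_total = 72.33∠-17.9° V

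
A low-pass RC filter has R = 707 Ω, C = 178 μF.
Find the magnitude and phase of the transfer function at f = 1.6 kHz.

Step 1 — Angular frequency: ω = 2π·1600 = 1.005e+04 rad/s.
Step 2 — Transfer function: H(jω) = 1/(1 + jωRC).
Step 3 — Denominator: 1 + jωRC = 1 + j·1.005e+04·707·0.000178 = 1 + j1265.
Step 4 — H = 6.248e-07 - j0.0007904.
Step 5 — Magnitude: |H| = 0.0007904 (-62.0 dB); phase: φ = -90.0°.

|H| = 0.0007904 (-62.0 dB), φ = -90.0°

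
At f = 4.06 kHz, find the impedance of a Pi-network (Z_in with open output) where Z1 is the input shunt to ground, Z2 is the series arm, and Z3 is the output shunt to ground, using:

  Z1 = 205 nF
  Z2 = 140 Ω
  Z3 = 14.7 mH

Step 1 — Angular frequency: ω = 2π·f = 2π·4060 = 2.551e+04 rad/s.
Step 2 — Component impedances:
  Z1: Z = 1/(jωC) = -j/(ω·C) = 0 - j191.2 Ω
  Z2: Z = R = 140 Ω
  Z3: Z = jωL = j·2.551e+04·0.0147 = 0 + j375 Ω
Step 3 — With open output, the series arm Z2 and the output shunt Z3 appear in series to ground: Z2 + Z3 = 140 + j375 Ω.
Step 4 — Parallel with input shunt Z1: Z_in = Z1 || (Z2 + Z3) = 95.92 - j317.1 Ω = 331.3∠-73.2° Ω.

Z = 95.92 - j317.1 Ω = 331.3∠-73.2° Ω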